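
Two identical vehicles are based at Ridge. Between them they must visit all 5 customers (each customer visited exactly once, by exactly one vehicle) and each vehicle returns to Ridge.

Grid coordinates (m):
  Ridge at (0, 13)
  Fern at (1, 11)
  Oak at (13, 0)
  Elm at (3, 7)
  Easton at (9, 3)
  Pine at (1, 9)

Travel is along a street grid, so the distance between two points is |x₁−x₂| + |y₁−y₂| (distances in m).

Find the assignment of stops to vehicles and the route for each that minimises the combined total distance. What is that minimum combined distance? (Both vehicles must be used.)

Minimum combined distance: 58 m.

Try each way of splitting the stops between the two vehicles (each non-empty) and, for each split, find the best tour for each vehicle:
  {Fern} + {Oak, Elm, Easton, Pine}: 6 + 52 = 58
  {Oak} + {Fern, Elm, Easton, Pine}: 52 + 38 = 90
  {Fern, Oak} + {Elm, Easton, Pine}: 52 + 38 = 90
  {Elm} + {Fern, Oak, Easton, Pine}: 18 + 52 = 70
  {Fern, Elm} + {Oak, Easton, Pine}: 18 + 52 = 70
  {Oak, Elm} + {Fern, Easton, Pine}: 52 + 38 = 90
  … (15 splits in total)
Best: vehicle 1 Ridge → Fern → Ridge = 6; vehicle 2 Ridge → Oak → Easton → Elm → Pine → Ridge = 52; combined 58.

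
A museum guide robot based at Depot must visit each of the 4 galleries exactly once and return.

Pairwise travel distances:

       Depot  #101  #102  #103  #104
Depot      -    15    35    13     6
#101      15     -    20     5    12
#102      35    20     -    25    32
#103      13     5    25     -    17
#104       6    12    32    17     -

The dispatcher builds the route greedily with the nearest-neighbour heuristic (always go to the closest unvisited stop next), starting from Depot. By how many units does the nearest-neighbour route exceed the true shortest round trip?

Depot: #104=6, #103=13, #101=15, #102=35 ⇒ #104
#104: #101=12, #103=17, #102=32 ⇒ #101
#101: #103=5, #102=20 ⇒ #103
#103: #102=25 ⇒ #102
NN route Depot → #104 → #101 → #103 → #102 → Depot costs 83.
Optimal: Depot → #103 → #101 → #102 → #104 → Depot costs 76 (by enumerating all 12 distinct tours).
Excess = 83 − 76 = 7.

The nearest-neighbour route is 7 longer than optimal.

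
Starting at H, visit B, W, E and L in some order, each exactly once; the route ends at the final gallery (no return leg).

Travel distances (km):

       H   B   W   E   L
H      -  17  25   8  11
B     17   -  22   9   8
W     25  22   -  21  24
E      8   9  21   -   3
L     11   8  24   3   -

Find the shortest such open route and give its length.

Minimum one-way distance = 41 km.

There are 4! = 24 possible orderings.
H→B→W→E→L: 17+22+21+3 = 63
H→B→W→L→E: 17+22+24+3 = 66
H→B→E→W→L: 17+9+21+24 = 71
H→B→E→L→W: 17+9+3+24 = 53
H→B→L→W→E: 17+8+24+21 = 70
H→B→L→E→W: 17+8+3+21 = 49
H→W→B→E→L: 25+22+9+3 = 59
H→W→B→L→E: 25+22+8+3 = 58
H→W→E→B→L: 25+21+9+8 = 63
H→W→E→L→B: 25+21+3+8 = 57
H→W→L→B→E: 25+24+8+9 = 66
H→W→L→E→B: 25+24+3+9 = 61
H→E→B→W→L: 8+9+22+24 = 63
H→E→B→L→W: 8+9+8+24 = 49
… (10 more)
H→E→L→B→W: 8+3+8+22 = 41  ← best
The minimum is 41.
One shortest path: H → E → L → B → W.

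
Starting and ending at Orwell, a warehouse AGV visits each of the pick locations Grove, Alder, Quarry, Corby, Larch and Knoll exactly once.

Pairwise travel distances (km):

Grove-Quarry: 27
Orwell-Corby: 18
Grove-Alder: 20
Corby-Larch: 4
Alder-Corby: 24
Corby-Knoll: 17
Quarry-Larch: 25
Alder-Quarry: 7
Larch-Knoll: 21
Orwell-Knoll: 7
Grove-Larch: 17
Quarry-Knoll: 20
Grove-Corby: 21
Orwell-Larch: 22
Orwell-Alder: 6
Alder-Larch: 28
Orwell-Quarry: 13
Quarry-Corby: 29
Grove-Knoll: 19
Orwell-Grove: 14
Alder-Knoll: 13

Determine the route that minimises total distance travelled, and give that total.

Minimum total distance: 85 km.

With 6 stops there are 6!/2 = 360 distinct round trips (a route and its reverse cost the same).
Orwell→Grove→Alder→Quarry→Corby→Larch→Knoll→Orwell: 14+20+7+29+4+21+7 = 102
Orwell→Grove→Alder→Quarry→Corby→Knoll→Larch→Orwell: 14+20+7+29+17+21+22 = 130
Orwell→Grove→Alder→Quarry→Larch→Corby→Knoll→Orwell: 14+20+7+25+4+17+7 = 94
Orwell→Grove→Alder→Quarry→Larch→Knoll→Corby→Orwell: 14+20+7+25+21+17+18 = 122
Orwell→Grove→Alder→Quarry→Knoll→Corby→Larch→Orwell: 14+20+7+20+17+4+22 = 104
Orwell→Grove→Alder→Quarry→Knoll→Larch→Corby→Orwell: 14+20+7+20+21+4+18 = 104
Orwell→Grove→Alder→Corby→Quarry→Larch→Knoll→Orwell: 14+20+24+29+25+21+7 = 140
Orwell→Grove→Alder→Corby→Quarry→Knoll→Larch→Orwell: 14+20+24+29+20+21+22 = 150
… (352 more)
Orwell→Grove→Larch→Corby→Knoll→Alder→Quarry→Orwell: 14+17+4+17+13+7+13 = 85  ← best
The minimum is 85.
One optimal route: Orwell → Grove → Larch → Corby → Knoll → Alder → Quarry → Orwell (or its reverse).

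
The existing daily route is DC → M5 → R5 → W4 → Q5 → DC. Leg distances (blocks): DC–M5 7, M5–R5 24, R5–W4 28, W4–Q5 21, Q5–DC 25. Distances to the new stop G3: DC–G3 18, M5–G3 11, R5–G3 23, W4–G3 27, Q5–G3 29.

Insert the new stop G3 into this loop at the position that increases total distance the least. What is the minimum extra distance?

Insertion cost between consecutive stops i–j is d(i,G3) + d(G3,j) − d(i,j):
  between DC and M5: 18 + 11 − 7 = 22
  between M5 and R5: 11 + 23 − 24 = 10
  between R5 and W4: 23 + 27 − 28 = 22
  between W4 and Q5: 27 + 29 − 21 = 35
  between Q5 and DC: 29 + 18 − 25 = 22
Cheapest insertion is between M5 and R5, adding 10.
New total = 105 + 10 = 115.

Minimum extra distance: 10 blocks, inserting G3 between M5 and R5.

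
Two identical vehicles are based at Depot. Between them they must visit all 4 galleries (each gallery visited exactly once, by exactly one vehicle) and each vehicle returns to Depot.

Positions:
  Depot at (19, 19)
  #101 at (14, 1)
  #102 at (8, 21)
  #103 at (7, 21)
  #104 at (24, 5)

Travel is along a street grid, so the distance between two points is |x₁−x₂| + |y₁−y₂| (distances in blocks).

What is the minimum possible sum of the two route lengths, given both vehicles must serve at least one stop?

Try each way of splitting the stops between the two vehicles (each non-empty) and, for each split, find the best tour for each vehicle:
  {#101} + {#102, #103, #104}: 46 + 66 = 112
  {#102} + {#101, #103, #104}: 26 + 74 = 100
  {#101, #102} + {#103, #104}: 62 + 66 = 128
  {#103} + {#101, #102, #104}: 28 + 72 = 100
  {#101, #103} + {#102, #104}: 64 + 64 = 128
  {#102, #103} + {#101, #104}: 28 + 56 = 84
  … (7 splits in total)
Best: vehicle 1 Depot → #102 → #103 → Depot = 28; vehicle 2 Depot → #101 → #104 → Depot = 56; combined 84.

84 blocks — the smallest possible combined total.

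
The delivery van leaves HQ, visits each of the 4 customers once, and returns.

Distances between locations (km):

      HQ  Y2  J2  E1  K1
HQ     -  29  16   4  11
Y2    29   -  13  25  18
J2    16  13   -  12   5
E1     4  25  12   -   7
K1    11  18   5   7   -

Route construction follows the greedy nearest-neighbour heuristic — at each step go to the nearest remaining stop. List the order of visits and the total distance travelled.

From HQ: distances to unvisited — E1=4, K1=11, J2=16, Y2=29. Nearest is E1 (4).
From E1: distances to unvisited — K1=7, J2=12, Y2=25. Nearest is K1 (7).
From K1: distances to unvisited — J2=5, Y2=18. Nearest is J2 (5).
From J2: distances to unvisited — Y2=13. Nearest is Y2 (13).
Return Y2→HQ: 29.
Total = 4 + 7 + 5 + 13 + 29 = 58.

Nearest-neighbour total = 58 km; route HQ → E1 → K1 → J2 → Y2 → HQ.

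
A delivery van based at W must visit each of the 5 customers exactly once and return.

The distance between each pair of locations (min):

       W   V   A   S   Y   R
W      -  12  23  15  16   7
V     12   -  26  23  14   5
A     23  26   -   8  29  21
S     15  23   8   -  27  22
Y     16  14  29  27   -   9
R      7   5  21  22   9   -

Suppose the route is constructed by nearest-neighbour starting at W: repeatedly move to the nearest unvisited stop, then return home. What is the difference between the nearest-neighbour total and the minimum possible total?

From W: R=7, V=12, S=15, Y=16, A=23 → choose R (7).
From R: V=5, Y=9, A=21, S=22 → choose V (5).
From V: Y=14, S=23, A=26 → choose Y (14).
From Y: S=27, A=29 → choose S (27).
From S: A=8 → choose A (8).
NN route W → R → V → Y → S → A → W costs 84.
Optimal: W → V → R → Y → A → S → W costs 78 (by enumerating all 60 distinct tours).
Excess = 84 − 78 = 6.

6 min longer than the optimal tour.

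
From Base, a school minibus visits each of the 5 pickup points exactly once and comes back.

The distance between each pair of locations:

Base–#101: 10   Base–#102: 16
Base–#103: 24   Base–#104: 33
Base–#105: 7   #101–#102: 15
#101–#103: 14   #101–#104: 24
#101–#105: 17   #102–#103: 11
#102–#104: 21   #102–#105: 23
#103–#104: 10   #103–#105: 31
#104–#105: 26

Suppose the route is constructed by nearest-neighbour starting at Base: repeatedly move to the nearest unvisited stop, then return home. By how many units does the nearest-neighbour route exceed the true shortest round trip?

The nearest-neighbour route is 6 longer than optimal.

From Base: #105=7, #101=10, #102=16, #103=24, #104=33 → choose #105 (7).
From #105: #101=17, #102=23, #104=26, #103=31 → choose #101 (17).
From #101: #103=14, #102=15, #104=24 → choose #103 (14).
From #103: #104=10, #102=11 → choose #104 (10).
From #104: #102=21 → choose #102 (21).
NN route Base → #105 → #101 → #103 → #104 → #102 → Base costs 85.
Optimal: Base → #101 → #102 → #103 → #104 → #105 → Base costs 79 (by enumerating all 60 distinct tours).
Excess = 85 − 79 = 6.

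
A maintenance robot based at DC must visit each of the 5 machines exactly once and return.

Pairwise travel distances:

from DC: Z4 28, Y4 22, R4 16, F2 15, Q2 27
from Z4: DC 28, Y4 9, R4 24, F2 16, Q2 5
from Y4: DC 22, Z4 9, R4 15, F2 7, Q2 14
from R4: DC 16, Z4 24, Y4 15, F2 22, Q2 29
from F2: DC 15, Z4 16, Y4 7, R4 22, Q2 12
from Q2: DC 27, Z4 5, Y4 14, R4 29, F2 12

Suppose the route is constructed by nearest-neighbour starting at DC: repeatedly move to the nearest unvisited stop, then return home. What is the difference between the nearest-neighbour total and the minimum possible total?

DC: F2=15, R4=16, Y4=22, Q2=27, Z4=28 ⇒ F2
F2: Y4=7, Q2=12, Z4=16, R4=22 ⇒ Y4
Y4: Z4=9, Q2=14, R4=15 ⇒ Z4
Z4: Q2=5, R4=24 ⇒ Q2
Q2: R4=29 ⇒ R4
NN route DC → F2 → Y4 → Z4 → Q2 → R4 → DC costs 81.
Optimal: DC → R4 → Y4 → Z4 → Q2 → F2 → DC costs 72 (by enumerating all 60 distinct tours).
Excess = 81 − 72 = 9.

Excess over optimum: 9.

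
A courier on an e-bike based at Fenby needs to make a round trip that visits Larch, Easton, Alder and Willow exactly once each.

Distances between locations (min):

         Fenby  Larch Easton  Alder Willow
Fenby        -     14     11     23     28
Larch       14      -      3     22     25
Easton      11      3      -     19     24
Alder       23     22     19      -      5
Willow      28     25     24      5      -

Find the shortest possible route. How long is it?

With 4 stops there are 4!/2 = 12 distinct round trips (a route and its reverse cost the same).
Fenby → Larch → Easton → Alder → Willow → Fenby: 14+3+19+5+28 = 69
Fenby → Larch → Easton → Willow → Alder → Fenby: 14+3+24+5+23 = 69
Fenby → Larch → Alder → Easton → Willow → Fenby: 14+22+19+24+28 = 107
Fenby → Larch → Alder → Willow → Easton → Fenby: 14+22+5+24+11 = 76
Fenby → Larch → Willow → Easton → Alder → Fenby: 14+25+24+19+23 = 105
Fenby → Larch → Willow → Alder → Easton → Fenby: 14+25+5+19+11 = 74
Fenby → Easton → Larch → Alder → Willow → Fenby: 11+3+22+5+28 = 69
Fenby → Easton → Larch → Willow → Alder → Fenby: 11+3+25+5+23 = 67
Fenby → Easton → Alder → Larch → Willow → Fenby: 11+19+22+25+28 = 105
Fenby → Easton → Willow → Larch → Alder → Fenby: 11+24+25+22+23 = 105
Fenby → Alder → Larch → Easton → Willow → Fenby: 23+22+3+24+28 = 100
Fenby → Alder → Easton → Larch → Willow → Fenby: 23+19+3+25+28 = 98
The minimum is 67.
One optimal route: Fenby → Easton → Larch → Willow → Alder → Fenby (or its reverse).

67 min — the shortest possible round trip.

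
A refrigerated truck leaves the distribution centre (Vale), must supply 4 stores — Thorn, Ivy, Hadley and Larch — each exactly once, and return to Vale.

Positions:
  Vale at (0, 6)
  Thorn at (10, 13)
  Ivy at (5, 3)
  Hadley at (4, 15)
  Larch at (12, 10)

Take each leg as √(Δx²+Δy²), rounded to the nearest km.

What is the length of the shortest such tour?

Vale-Thorn-Ivy-Hadley-Larch-Vale: 12+11+12+9+13 = 57
Vale-Thorn-Ivy-Larch-Hadley-Vale: 12+11+10+9+10 = 52
Vale-Thorn-Hadley-Ivy-Larch-Vale: 12+6+12+10+13 = 53
Vale-Thorn-Hadley-Larch-Ivy-Vale: 12+6+9+10+6 = 43
Vale-Thorn-Larch-Ivy-Hadley-Vale: 12+4+10+12+10 = 48
Vale-Thorn-Larch-Hadley-Ivy-Vale: 12+4+9+12+6 = 43
Vale-Ivy-Thorn-Hadley-Larch-Vale: 6+11+6+9+13 = 45
Vale-Ivy-Thorn-Larch-Hadley-Vale: 6+11+4+9+10 = 40
Vale-Ivy-Hadley-Thorn-Larch-Vale: 6+12+6+4+13 = 41
Vale-Ivy-Larch-Thorn-Hadley-Vale: 6+10+4+6+10 = 36
Vale-Hadley-Thorn-Ivy-Larch-Vale: 10+6+11+10+13 = 50
Vale-Hadley-Ivy-Thorn-Larch-Vale: 10+12+11+4+13 = 50
The minimum is 36.
One optimal route: Vale → Ivy → Larch → Thorn → Hadley → Vale (or its reverse).

Minimum total distance: 36 km.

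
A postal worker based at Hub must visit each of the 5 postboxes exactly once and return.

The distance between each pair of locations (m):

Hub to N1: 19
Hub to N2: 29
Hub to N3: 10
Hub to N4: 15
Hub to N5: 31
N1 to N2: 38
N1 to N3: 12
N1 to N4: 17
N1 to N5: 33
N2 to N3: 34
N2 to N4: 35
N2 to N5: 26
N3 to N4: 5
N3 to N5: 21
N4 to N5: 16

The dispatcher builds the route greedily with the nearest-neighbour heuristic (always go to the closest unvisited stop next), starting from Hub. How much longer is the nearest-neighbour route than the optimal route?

Excess over optimum: 7 m.

From Hub: N3=10, N4=15, N1=19, N2=29, N5=31 → choose N3 (10).
From N3: N4=5, N1=12, N5=21, N2=34 → choose N4 (5).
From N4: N5=16, N1=17, N2=35 → choose N5 (16).
From N5: N2=26, N1=33 → choose N2 (26).
From N2: N1=38 → choose N1 (38).
NN route Hub → N3 → N4 → N5 → N2 → N1 → Hub costs 114.
Optimal: Hub → N1 → N3 → N4 → N5 → N2 → Hub costs 107 (by enumerating all 60 distinct tours).
Excess = 114 − 107 = 7.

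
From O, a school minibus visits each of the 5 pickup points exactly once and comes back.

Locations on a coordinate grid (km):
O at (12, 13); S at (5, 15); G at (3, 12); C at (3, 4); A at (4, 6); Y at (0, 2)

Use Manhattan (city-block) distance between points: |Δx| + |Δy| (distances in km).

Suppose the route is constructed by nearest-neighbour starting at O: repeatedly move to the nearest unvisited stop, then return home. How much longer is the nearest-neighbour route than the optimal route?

From O: S=9, G=10, A=15, C=18, Y=23 → choose S (9).
From S: G=5, A=10, C=13, Y=18 → choose G (5).
From G: A=7, C=8, Y=13 → choose A (7).
From A: C=3, Y=8 → choose C (3).
From C: Y=5 → choose Y (5).
NN route O → S → G → A → C → Y → O costs 52.
Optimal: O → S → G → C → Y → A → O costs 50 (by enumerating all 60 distinct tours).
Excess = 52 − 50 = 2.

The nearest-neighbour route is 2 km longer than optimal.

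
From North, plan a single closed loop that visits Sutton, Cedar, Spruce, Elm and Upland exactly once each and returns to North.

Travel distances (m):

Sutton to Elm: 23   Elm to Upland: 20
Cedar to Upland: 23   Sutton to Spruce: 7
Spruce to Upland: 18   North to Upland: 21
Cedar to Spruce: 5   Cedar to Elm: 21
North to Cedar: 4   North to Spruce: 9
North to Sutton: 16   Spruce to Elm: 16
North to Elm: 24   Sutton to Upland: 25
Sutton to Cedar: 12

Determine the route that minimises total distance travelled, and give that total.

With 5 stops there are 5!/2 = 60 distinct round trips (a route and its reverse cost the same).
North → Sutton → Cedar → Spruce → Elm → Upland → North: 16+12+5+16+20+21 = 90
North → Sutton → Cedar → Spruce → Upland → Elm → North: 16+12+5+18+20+24 = 95
North → Sutton → Cedar → Elm → Spruce → Upland → North: 16+12+21+16+18+21 = 104
North → Sutton → Cedar → Elm → Upland → Spruce → North: 16+12+21+20+18+9 = 96
North → Sutton → Cedar → Upland → Spruce → Elm → North: 16+12+23+18+16+24 = 109
North → Sutton → Cedar → Upland → Elm → Spruce → North: 16+12+23+20+16+9 = 96
North → Sutton → Spruce → Cedar → Elm → Upland → North: 16+7+5+21+20+21 = 90
North → Sutton → Spruce → Cedar → Upland → Elm → North: 16+7+5+23+20+24 = 95
North → Sutton → Spruce → Elm → Cedar → Upland → North: 16+7+16+21+23+21 = 104
North → Sutton → Spruce → Elm → Upland → Cedar → North: 16+7+16+20+23+4 = 86
North → Sutton → Spruce → Upland → Cedar → Elm → North: 16+7+18+23+21+24 = 109
North → Sutton → Spruce → Upland → Elm → Cedar → North: 16+7+18+20+21+4 = 86
North → Sutton → Elm → Cedar → Spruce → Upland → North: 16+23+21+5+18+21 = 104
North → Sutton → Elm → Cedar → Upland → Spruce → North: 16+23+21+23+18+9 = 110
… (46 more)
North → Cedar → Sutton → Spruce → Elm → Upland → North: 4+12+7+16+20+21 = 80  ← best
The minimum is 80.
One optimal route: North → Cedar → Sutton → Spruce → Elm → Upland → North (or its reverse).

Shortest round trip = 80 m.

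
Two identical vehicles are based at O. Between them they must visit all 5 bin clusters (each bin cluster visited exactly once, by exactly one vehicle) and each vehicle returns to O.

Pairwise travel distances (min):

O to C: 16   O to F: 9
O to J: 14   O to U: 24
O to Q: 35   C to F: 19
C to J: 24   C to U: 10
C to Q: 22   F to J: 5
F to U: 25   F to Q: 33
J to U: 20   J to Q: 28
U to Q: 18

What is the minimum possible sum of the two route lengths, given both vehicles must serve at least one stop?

104 min — the smallest possible combined total.

Try each way of splitting the stops between the two vehicles (each non-empty) and, for each split, find the best tour for each vehicle:
  {C} + {F, J, U, Q}: 32 + 84 = 116
  {F} + {C, J, U, Q}: 18 + 86 = 104
  {C, F} + {J, U, Q}: 44 + 84 = 128
  {J} + {C, F, U, Q}: 28 + 86 = 114
  {C, J} + {F, U, Q}: 54 + 84 = 138
  {F, J} + {C, U, Q}: 28 + 79 = 107
  … (15 splits in total)
Best: vehicle 1 O → F → O = 18; vehicle 2 O → C → U → Q → J → O = 86; combined 104.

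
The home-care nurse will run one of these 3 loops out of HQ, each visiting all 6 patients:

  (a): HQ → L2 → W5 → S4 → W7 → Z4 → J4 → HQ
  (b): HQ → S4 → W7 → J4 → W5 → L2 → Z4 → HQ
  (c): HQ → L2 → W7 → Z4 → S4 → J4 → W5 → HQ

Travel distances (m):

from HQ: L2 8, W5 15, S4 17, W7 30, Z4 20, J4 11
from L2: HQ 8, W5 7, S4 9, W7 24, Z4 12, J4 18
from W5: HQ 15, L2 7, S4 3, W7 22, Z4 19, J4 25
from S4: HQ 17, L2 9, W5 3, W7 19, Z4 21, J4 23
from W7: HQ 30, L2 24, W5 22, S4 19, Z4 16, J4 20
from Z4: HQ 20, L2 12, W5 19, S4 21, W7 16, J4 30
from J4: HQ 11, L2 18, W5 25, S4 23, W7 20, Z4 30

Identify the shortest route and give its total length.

94 m — (a) is the shortest.

(a): 8 + 7 + 3 + 19 + 16 + 30 + 11 = 94
(b): 17 + 19 + 20 + 25 + 7 + 12 + 20 = 120
(c): 8 + 24 + 16 + 21 + 23 + 25 + 15 = 132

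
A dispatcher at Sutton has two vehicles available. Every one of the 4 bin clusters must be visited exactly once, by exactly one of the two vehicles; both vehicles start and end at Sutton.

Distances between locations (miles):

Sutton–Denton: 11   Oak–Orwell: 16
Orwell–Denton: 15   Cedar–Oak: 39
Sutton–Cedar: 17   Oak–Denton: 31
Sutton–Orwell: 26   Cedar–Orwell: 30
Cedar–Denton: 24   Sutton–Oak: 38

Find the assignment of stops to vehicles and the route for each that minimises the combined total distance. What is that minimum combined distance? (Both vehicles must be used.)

Minimum combined distance: 114 miles.

Check every non-empty split of the stops between the two vehicles; for each half take its own optimal tour:
  {Cedar} + {Oak, Orwell, Denton}: 34 + 80 = 114
  {Oak} + {Cedar, Orwell, Denton}: 76 + 73 = 149
  {Cedar, Oak} + {Orwell, Denton}: 94 + 52 = 146
  {Orwell} + {Cedar, Oak, Denton}: 52 + 98 = 150
  {Cedar, Orwell} + {Oak, Denton}: 73 + 80 = 153
  {Oak, Orwell} + {Cedar, Denton}: 80 + 52 = 132
  … (7 splits in total)
Best: vehicle 1 Sutton → Cedar → Sutton = 34; vehicle 2 Sutton → Oak → Orwell → Denton → Sutton = 80; combined 114.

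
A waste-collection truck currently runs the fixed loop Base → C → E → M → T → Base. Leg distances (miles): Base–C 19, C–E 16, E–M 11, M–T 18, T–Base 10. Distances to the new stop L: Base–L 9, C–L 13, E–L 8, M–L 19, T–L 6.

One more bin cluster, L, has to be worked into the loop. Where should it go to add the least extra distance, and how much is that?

Insertion cost between consecutive stops i–j is d(i,L) + d(L,j) − d(i,j):
  between Base and C: 9 + 13 − 19 = 3
  between C and E: 13 + 8 − 16 = 5
  between E and M: 8 + 19 − 11 = 16
  between M and T: 19 + 6 − 18 = 7
  between T and Base: 6 + 9 − 10 = 5
Cheapest insertion is between Base and C, adding 3.
New total = 74 + 3 = 77.

+3 miles — insert L between Base and C.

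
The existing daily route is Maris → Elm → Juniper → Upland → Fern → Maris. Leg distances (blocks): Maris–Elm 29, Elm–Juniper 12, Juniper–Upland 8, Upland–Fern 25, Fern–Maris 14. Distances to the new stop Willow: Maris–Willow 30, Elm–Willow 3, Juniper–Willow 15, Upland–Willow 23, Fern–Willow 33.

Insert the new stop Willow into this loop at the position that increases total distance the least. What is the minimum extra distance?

Insertion cost between consecutive stops i–j is d(i,Willow) + d(Willow,j) − d(i,j):
  between Maris and Elm: 30 + 3 − 29 = 4
  between Elm and Juniper: 3 + 15 − 12 = 6
  between Juniper and Upland: 15 + 23 − 8 = 30
  between Upland and Fern: 23 + 33 − 25 = 31
  between Fern and Maris: 33 + 30 − 14 = 49
Cheapest insertion is between Maris and Elm, adding 4.
New total = 88 + 4 = 92.

+4 blocks — insert Willow between Maris and Elm.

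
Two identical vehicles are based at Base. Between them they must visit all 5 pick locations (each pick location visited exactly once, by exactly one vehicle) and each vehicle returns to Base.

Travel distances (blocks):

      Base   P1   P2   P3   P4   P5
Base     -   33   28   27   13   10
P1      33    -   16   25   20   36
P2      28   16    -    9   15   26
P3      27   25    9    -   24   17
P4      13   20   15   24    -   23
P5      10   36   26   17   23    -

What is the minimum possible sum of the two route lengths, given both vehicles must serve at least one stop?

There are 2^4 − 1 = 15 ways to divide the 5 stops into two non-empty groups. For each, the best each vehicle can do is its own shortest tour through its group:
  {P1} + {P2, P3, P4, P5}: 66 + 64 = 130
  {P2} + {P1, P3, P4, P5}: 56 + 85 = 141
  {P1, P2} + {P3, P4, P5}: 77 + 64 = 141
  {P3} + {P1, P2, P4, P5}: 54 + 85 = 139
  {P1, P3} + {P2, P4, P5}: 85 + 64 = 149
  {P2, P3} + {P1, P4, P5}: 64 + 79 = 143
  … (15 splits in total)
  {P1, P2, P3, P4} + {P5}: 85 + 20 = 105  ← best
Best: vehicle 1 Base → P3 → P2 → P1 → P4 → Base = 85; vehicle 2 Base → P5 → Base = 20; combined 105.

Minimum combined distance: 105 blocks.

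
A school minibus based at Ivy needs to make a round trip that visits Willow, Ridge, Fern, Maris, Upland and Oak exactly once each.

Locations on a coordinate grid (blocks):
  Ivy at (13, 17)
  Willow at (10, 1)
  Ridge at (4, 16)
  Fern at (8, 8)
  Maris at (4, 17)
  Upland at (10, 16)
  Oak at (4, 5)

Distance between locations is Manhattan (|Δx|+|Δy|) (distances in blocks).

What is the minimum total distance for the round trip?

With 6 stops there are 6!/2 = 360 distinct round trips (a route and its reverse cost the same).
Ivy - Willow - Ridge - Fern - Maris - Upland - Oak - Ivy: 19+21+12+13+7+17+21 = 110
Ivy - Willow - Ridge - Fern - Maris - Oak - Upland - Ivy: 19+21+12+13+12+17+4 = 98
Ivy - Willow - Ridge - Fern - Upland - Maris - Oak - Ivy: 19+21+12+10+7+12+21 = 102
Ivy - Willow - Ridge - Fern - Upland - Oak - Maris - Ivy: 19+21+12+10+17+12+9 = 100
Ivy - Willow - Ridge - Fern - Oak - Maris - Upland - Ivy: 19+21+12+7+12+7+4 = 82
Ivy - Willow - Ridge - Fern - Oak - Upland - Maris - Ivy: 19+21+12+7+17+7+9 = 92
Ivy - Willow - Ridge - Maris - Fern - Upland - Oak - Ivy: 19+21+1+13+10+17+21 = 102
Ivy - Willow - Ridge - Maris - Fern - Oak - Upland - Ivy: 19+21+1+13+7+17+4 = 82
… (352 more)
Ivy - Maris - Ridge - Oak - Willow - Fern - Upland - Ivy: 9+1+11+10+9+10+4 = 54  ← best
The minimum is 54.
One optimal route: Ivy → Maris → Ridge → Oak → Willow → Fern → Upland → Ivy (or its reverse).

Shortest round trip = 54 blocks.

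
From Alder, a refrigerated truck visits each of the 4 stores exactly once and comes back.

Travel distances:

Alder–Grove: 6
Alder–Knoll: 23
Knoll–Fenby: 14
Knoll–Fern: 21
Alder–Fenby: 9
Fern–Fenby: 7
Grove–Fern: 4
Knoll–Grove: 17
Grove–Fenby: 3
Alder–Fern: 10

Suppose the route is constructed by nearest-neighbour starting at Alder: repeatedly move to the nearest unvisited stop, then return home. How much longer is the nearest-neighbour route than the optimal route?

Alder: Grove=6, Fenby=9, Fern=10, Knoll=23 ⇒ Grove
Grove: Fenby=3, Fern=4, Knoll=17 ⇒ Fenby
Fenby: Fern=7, Knoll=14 ⇒ Fern
Fern: Knoll=21 ⇒ Knoll
NN route Alder → Grove → Fenby → Fern → Knoll → Alder costs 60.
Optimal: Alder → Knoll → Fenby → Grove → Fern → Alder costs 54 (by enumerating all 12 distinct tours).
Excess = 60 − 54 = 6.

6 longer than the optimal tour.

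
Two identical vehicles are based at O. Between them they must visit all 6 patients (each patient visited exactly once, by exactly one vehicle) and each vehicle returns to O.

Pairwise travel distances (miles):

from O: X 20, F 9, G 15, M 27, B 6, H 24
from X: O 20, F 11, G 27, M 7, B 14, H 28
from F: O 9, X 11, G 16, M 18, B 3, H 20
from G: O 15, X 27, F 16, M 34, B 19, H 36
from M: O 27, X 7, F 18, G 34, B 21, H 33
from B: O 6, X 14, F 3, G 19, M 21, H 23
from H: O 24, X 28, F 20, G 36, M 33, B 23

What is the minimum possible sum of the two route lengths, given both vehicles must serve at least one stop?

Try each way of splitting the stops between the two vehicles (each non-empty) and, for each split, find the best tour for each vehicle:
  {X} + {F, G, M, B, H}: 40 + 111 = 151
  {F} + {X, G, M, B, H}: 18 + 111 = 129
  {X, F} + {G, M, B, H}: 40 + 111 = 151
  {G} + {X, F, M, B, H}: 30 + 84 = 114
  {X, G} + {F, M, B, H}: 62 + 84 = 146
  {F, G} + {X, M, B, H}: 40 + 84 = 124
  … (31 splits in total)
Best: vehicle 1 O → G → O = 30; vehicle 2 O → B → F → X → M → H → O = 84; combined 114.

Minimum combined distance: 114 miles.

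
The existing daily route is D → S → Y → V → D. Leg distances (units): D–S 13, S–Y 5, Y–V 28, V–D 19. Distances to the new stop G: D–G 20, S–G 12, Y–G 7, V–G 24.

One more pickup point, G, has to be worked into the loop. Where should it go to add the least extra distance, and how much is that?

Insertion cost between consecutive stops i–j is d(i,G) + d(G,j) − d(i,j):
  between D and S: 20 + 12 − 13 = 19
  between S and Y: 12 + 7 − 5 = 14
  between Y and V: 7 + 24 − 28 = 3
  between V and D: 24 + 20 − 19 = 25
Cheapest insertion is between Y and V, adding 3.
New total = 65 + 3 = 68.

Adding 3 by placing G on the Y–V leg.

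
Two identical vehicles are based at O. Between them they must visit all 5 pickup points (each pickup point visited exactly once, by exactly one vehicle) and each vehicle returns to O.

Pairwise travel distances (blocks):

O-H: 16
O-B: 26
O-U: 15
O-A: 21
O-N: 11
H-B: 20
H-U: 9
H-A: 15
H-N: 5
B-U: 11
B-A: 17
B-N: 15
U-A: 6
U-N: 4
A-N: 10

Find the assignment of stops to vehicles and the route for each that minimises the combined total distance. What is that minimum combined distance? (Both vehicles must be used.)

96 blocks — the smallest possible combined total.

Try each way of splitting the stops between the two vehicles (each non-empty) and, for each split, find the best tour for each vehicle:
  {H} + {B, U, A, N}: 32 + 64 = 96
  {B} + {H, U, A, N}: 52 + 52 = 104
  {H, B} + {U, A, N}: 62 + 42 = 104
  {U} + {H, B, A, N}: 30 + 74 = 104
  {H, U} + {B, A, N}: 40 + 64 = 104
  {B, U} + {H, A, N}: 52 + 52 = 104
  … (15 splits in total)
Best: vehicle 1 O → H → O = 32; vehicle 2 O → B → U → A → N → O = 64; combined 96.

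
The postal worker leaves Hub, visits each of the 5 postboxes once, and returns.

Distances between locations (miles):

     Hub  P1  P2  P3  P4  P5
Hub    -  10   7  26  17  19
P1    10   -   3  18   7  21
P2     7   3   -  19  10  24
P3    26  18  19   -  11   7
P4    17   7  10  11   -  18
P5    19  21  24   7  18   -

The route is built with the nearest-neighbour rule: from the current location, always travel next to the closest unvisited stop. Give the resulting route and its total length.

Total distance 54 miles via the nearest-neighbour route Hub → P2 → P1 → P4 → P3 → P5 → Hub.

Hub → [P2:7 / P1:10 / P4:17 / P5:19 / P3:26] → P2 (7)
P2 → [P1:3 / P4:10 / P3:19 / P5:24] → P1 (3)
P1 → [P4:7 / P3:18 / P5:21] → P4 (7)
P4 → [P3:11 / P5:18] → P3 (11)
P3 → [P5:7] → P5 (7)
Return P5→Hub: 19.
Total = 7 + 3 + 7 + 11 + 7 + 19 = 54.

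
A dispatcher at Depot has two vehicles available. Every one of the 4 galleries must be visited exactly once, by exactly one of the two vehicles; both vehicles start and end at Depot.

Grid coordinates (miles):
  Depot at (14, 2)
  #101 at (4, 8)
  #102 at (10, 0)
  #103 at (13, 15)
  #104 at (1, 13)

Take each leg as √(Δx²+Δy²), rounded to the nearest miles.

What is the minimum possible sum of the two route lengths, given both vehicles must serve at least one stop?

Try each way of splitting the stops between the two vehicles (each non-empty) and, for each split, find the best tour for each vehicle:
  {#101} + {#102, #103, #104}: 24 + 45 = 69
  {#102} + {#101, #103, #104}: 8 + 43 = 51
  {#101, #102} + {#103, #104}: 26 + 42 = 68
  {#103} + {#101, #102, #104}: 26 + 37 = 63
  {#101, #103} + {#102, #104}: 36 + 37 = 73
  {#102, #103} + {#101, #104}: 32 + 35 = 67
  … (7 splits in total)
Best: vehicle 1 Depot → #102 → Depot = 8; vehicle 2 Depot → #101 → #104 → #103 → Depot = 43; combined 51.

Minimum combined distance: 51 miles.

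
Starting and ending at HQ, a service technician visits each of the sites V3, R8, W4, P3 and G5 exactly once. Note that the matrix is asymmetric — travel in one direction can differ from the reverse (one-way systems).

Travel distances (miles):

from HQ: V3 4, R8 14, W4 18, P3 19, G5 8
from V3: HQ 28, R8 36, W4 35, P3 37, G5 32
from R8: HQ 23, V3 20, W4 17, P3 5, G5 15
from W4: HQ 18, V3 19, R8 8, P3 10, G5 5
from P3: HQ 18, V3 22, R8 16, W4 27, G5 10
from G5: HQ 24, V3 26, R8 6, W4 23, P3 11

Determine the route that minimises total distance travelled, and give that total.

73 miles — the shortest possible round trip.

HQ→V3→R8→W4→P3→G5→HQ: 4+36+17+10+10+24 = 101
HQ→V3→R8→W4→G5→P3→HQ: 4+36+17+5+11+18 = 91
HQ→V3→R8→P3→W4→G5→HQ: 4+36+5+27+5+24 = 101
HQ→V3→R8→P3→G5→W4→HQ: 4+36+5+10+23+18 = 96
HQ→V3→R8→G5→W4→P3→HQ: 4+36+15+23+10+18 = 106
HQ→V3→R8→G5→P3→W4→HQ: 4+36+15+11+27+18 = 111
HQ→V3→W4→R8→P3→G5→HQ: 4+35+8+5+10+24 = 86
HQ→V3→W4→R8→G5→P3→HQ: 4+35+8+15+11+18 = 91
HQ→V3→W4→P3→R8→G5→HQ: 4+35+10+16+15+24 = 104
HQ→V3→W4→P3→G5→R8→HQ: 4+35+10+10+6+23 = 88
HQ→V3→W4→G5→R8→P3→HQ: 4+35+5+6+5+18 = 73
HQ→V3→W4→G5→P3→R8→HQ: 4+35+5+11+16+23 = 94
HQ→V3→P3→R8→W4→G5→HQ: 4+37+16+17+5+24 = 103
HQ→V3→P3→R8→G5→W4→HQ: 4+37+16+15+23+18 = 113
… (106 more)
The minimum is 73.
One optimal route: HQ → V3 → W4 → G5 → R8 → P3 → HQ.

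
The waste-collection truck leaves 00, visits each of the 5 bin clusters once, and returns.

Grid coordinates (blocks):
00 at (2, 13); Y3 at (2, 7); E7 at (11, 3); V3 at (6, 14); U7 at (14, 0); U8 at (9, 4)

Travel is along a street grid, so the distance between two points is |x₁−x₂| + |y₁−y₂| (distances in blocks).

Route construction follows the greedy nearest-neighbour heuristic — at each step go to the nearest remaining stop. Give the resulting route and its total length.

From 00: distances to unvisited — V3=5, Y3=6, U8=16, E7=19, U7=25. Nearest is V3 (5).
From V3: distances to unvisited — Y3=11, U8=13, E7=16, U7=22. Nearest is Y3 (11).
From Y3: distances to unvisited — U8=10, E7=13, U7=19. Nearest is U8 (10).
From U8: distances to unvisited — E7=3, U7=9. Nearest is E7 (3).
From E7: distances to unvisited — U7=6. Nearest is U7 (6).
Return U7→00: 25.
Total = 5 + 11 + 10 + 3 + 6 + 25 = 60.

60 blocks along 00 → V3 → Y3 → U8 → E7 → U7 → 00.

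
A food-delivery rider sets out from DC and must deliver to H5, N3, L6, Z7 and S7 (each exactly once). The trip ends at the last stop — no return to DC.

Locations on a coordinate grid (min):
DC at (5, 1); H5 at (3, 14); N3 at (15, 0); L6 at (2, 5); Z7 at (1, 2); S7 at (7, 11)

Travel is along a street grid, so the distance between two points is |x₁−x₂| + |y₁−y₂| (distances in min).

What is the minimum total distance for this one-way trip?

Minimum one-way distance = 45 min.

There are 5! = 120 possible orderings.
DC - H5 - N3 - L6 - Z7 - S7: 15+26+18+4+15 = 78
DC - H5 - N3 - L6 - S7 - Z7: 15+26+18+11+15 = 85
DC - H5 - N3 - Z7 - L6 - S7: 15+26+16+4+11 = 72
DC - H5 - N3 - Z7 - S7 - L6: 15+26+16+15+11 = 83
DC - H5 - N3 - S7 - L6 - Z7: 15+26+19+11+4 = 75
DC - H5 - N3 - S7 - Z7 - L6: 15+26+19+15+4 = 79
DC - H5 - L6 - N3 - Z7 - S7: 15+10+18+16+15 = 74
DC - H5 - L6 - N3 - S7 - Z7: 15+10+18+19+15 = 77
DC - H5 - L6 - Z7 - N3 - S7: 15+10+4+16+19 = 64
DC - H5 - L6 - Z7 - S7 - N3: 15+10+4+15+19 = 63
DC - H5 - L6 - S7 - N3 - Z7: 15+10+11+19+16 = 71
DC - H5 - L6 - S7 - Z7 - N3: 15+10+11+15+16 = 67
DC - H5 - Z7 - N3 - L6 - S7: 15+14+16+18+11 = 74
DC - H5 - Z7 - N3 - S7 - L6: 15+14+16+19+11 = 75
… (106 more)
DC - Z7 - L6 - H5 - S7 - N3: 5+4+10+7+19 = 45  ← best
The minimum is 45.
One shortest path: DC → Z7 → L6 → H5 → S7 → N3.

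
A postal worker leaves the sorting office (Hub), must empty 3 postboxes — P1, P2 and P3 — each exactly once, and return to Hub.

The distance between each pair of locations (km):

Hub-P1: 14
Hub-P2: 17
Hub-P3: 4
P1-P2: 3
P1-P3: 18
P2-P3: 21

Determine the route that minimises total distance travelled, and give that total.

42 km — the shortest possible round trip.

With 3 stops there are 3!/2 = 3 distinct round trips (a route and its reverse cost the same).
Hub→P1→P2→P3→Hub: 14+3+21+4 = 42
Hub→P1→P3→P2→Hub: 14+18+21+17 = 70
Hub→P2→P1→P3→Hub: 17+3+18+4 = 42
The minimum is 42.
One optimal route: Hub → P1 → P2 → P3 → Hub (or its reverse).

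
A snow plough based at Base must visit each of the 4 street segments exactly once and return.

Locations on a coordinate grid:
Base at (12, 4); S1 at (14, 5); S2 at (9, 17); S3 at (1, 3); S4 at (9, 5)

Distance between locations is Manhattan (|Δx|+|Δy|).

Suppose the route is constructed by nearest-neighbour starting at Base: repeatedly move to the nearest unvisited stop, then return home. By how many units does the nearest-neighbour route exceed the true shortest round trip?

2 longer than the optimal tour.

Base: S1=3, S4=4, S3=12, S2=16 ⇒ S1
S1: S4=5, S3=15, S2=17 ⇒ S4
S4: S3=10, S2=12 ⇒ S3
S3: S2=22 ⇒ S2
NN route Base → S1 → S4 → S3 → S2 → Base costs 56.
Optimal: Base → S1 → S2 → S4 → S3 → Base costs 54 (by enumerating all 12 distinct tours).
Excess = 56 − 54 = 2.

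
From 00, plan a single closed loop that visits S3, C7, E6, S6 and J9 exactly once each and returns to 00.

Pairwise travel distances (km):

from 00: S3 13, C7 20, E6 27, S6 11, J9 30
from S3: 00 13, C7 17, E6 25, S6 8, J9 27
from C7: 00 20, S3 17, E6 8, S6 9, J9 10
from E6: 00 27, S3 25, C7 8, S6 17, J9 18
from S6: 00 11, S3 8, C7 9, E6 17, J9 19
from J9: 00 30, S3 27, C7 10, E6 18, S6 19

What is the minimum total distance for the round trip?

There are 60 distinct closed tours to check (reversals are equivalent).
00→S3→C7→E6→S6→J9→00: 13+17+8+17+19+30 = 104
00→S3→C7→E6→J9→S6→00: 13+17+8+18+19+11 = 86
00→S3→C7→S6→E6→J9→00: 13+17+9+17+18+30 = 104
00→S3→C7→S6→J9→E6→00: 13+17+9+19+18+27 = 103
00→S3→C7→J9→E6→S6→00: 13+17+10+18+17+11 = 86
00→S3→C7→J9→S6→E6→00: 13+17+10+19+17+27 = 103
00→S3→E6→C7→S6→J9→00: 13+25+8+9+19+30 = 104
00→S3→E6→C7→J9→S6→00: 13+25+8+10+19+11 = 86
00→S3→E6→S6→C7→J9→00: 13+25+17+9+10+30 = 104
00→S3→E6→S6→J9→C7→00: 13+25+17+19+10+20 = 104
00→S3→E6→J9→C7→S6→00: 13+25+18+10+9+11 = 86
00→S3→E6→J9→S6→C7→00: 13+25+18+19+9+20 = 104
00→S3→S6→C7→E6→J9→00: 13+8+9+8+18+30 = 86
00→S3→S6→C7→J9→E6→00: 13+8+9+10+18+27 = 85
… (46 more)
The minimum is 85.
One optimal route: 00 → S3 → S6 → C7 → J9 → E6 → 00 (or its reverse).

Shortest round trip = 85 km.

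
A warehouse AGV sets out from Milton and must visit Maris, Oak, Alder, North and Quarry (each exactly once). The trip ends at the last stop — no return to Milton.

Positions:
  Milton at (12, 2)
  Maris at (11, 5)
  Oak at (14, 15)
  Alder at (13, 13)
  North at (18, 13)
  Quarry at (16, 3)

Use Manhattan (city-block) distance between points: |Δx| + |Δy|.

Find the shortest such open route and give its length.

Shortest open route: 31.

There are 5! = 120 possible orderings.
Milton→Maris→Oak→Alder→North→Quarry: 4+13+3+5+12 = 37
Milton→Maris→Oak→Alder→Quarry→North: 4+13+3+13+12 = 45
Milton→Maris→Oak→North→Alder→Quarry: 4+13+6+5+13 = 41
Milton→Maris→Oak→North→Quarry→Alder: 4+13+6+12+13 = 48
Milton→Maris→Oak→Quarry→Alder→North: 4+13+14+13+5 = 49
Milton→Maris→Oak→Quarry→North→Alder: 4+13+14+12+5 = 48
Milton→Maris→Alder→Oak→North→Quarry: 4+10+3+6+12 = 35
Milton→Maris→Alder→Oak→Quarry→North: 4+10+3+14+12 = 43
Milton→Maris→Alder→North→Oak→Quarry: 4+10+5+6+14 = 39
Milton→Maris→Alder→North→Quarry→Oak: 4+10+5+12+14 = 45
Milton→Maris→Alder→Quarry→Oak→North: 4+10+13+14+6 = 47
Milton→Maris→Alder→Quarry→North→Oak: 4+10+13+12+6 = 45
Milton→Maris→North→Oak→Alder→Quarry: 4+15+6+3+13 = 41
Milton→Maris→North→Oak→Quarry→Alder: 4+15+6+14+13 = 52
… (106 more)
Milton→Maris→Quarry→North→Alder→Oak: 4+7+12+5+3 = 31  ← best
The minimum is 31.
One shortest path: Milton → Maris → Quarry → North → Alder → Oak.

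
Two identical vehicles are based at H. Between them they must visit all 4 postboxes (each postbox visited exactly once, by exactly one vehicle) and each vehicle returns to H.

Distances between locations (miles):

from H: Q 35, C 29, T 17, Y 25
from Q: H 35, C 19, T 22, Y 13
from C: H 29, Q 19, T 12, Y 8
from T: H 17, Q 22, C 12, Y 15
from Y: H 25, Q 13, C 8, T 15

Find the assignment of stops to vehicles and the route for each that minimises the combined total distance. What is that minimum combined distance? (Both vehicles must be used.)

There are 2^3 − 1 = 7 ways to divide the 4 stops into two non-empty groups. For each, the best each vehicle can do is its own shortest tour through its group:
  {Q} + {C, T, Y}: 70 + 62 = 132
  {C} + {Q, T, Y}: 58 + 77 = 135
  {Q, C} + {T, Y}: 83 + 57 = 140
  {T} + {Q, C, Y}: 34 + 85 = 119
  {Q, T} + {C, Y}: 74 + 62 = 136
  {C, T} + {Q, Y}: 58 + 73 = 131
  … (7 splits in total)
Best: vehicle 1 H → T → H = 34; vehicle 2 H → Q → Y → C → H = 85; combined 119.

Minimum combined distance: 119 miles.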